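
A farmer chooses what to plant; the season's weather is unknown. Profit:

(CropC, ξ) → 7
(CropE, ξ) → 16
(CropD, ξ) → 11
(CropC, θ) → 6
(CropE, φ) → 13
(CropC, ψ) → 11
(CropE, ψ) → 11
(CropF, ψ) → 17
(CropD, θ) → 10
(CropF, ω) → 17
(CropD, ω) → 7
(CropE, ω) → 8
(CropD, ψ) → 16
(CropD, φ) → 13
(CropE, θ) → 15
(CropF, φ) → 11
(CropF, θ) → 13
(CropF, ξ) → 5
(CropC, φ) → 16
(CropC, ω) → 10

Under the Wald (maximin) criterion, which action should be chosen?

Row minima: CropE=8, CropD=7, CropC=6, CropF=5
Best worst-case = 8 → CropE.

CropE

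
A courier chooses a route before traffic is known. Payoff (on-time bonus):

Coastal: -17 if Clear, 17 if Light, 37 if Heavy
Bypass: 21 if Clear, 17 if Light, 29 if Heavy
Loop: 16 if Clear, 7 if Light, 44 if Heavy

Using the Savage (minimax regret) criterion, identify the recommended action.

Loop

Column bests: Clear=21, Light=17, Heavy=44.
Coastal regrets: 38, 0, 7 → max 38
Bypass regrets: 0, 0, 15 → max 15
Loop regrets: 5, 10, 0 → max 10
Smallest max regret = 10 → Loop.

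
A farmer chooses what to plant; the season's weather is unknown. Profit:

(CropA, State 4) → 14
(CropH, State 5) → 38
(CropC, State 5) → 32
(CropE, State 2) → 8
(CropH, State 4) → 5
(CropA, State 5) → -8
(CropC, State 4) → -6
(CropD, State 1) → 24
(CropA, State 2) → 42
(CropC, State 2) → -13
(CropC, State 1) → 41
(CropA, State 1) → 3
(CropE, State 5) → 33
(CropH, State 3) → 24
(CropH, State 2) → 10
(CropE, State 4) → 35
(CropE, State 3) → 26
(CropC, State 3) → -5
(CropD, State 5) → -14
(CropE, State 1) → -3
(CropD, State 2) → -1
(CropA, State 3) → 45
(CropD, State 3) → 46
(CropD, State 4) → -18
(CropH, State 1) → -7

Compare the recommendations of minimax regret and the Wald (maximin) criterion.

Column bests: State 1=41, State 2=42, State 3=46, State 4=35, State 5=38.
CropE regrets: 44, 34, 20, 0, 5 → max 44
CropH regrets: 48, 32, 22, 30, 0 → max 48
CropD regrets: 17, 43, 0, 53, 52 → max 53
CropA regrets: 38, 0, 1, 21, 46 → max 46
CropC regrets: 0, 55, 51, 41, 6 → max 55
Smallest max regret = 44 → CropE.
Row minima: CropE=-3, CropH=-7, CropD=-18, CropA=-8, CropC=-13
Best worst-case = -3 → CropE.

minimax regret → CropE; maximin → CropE (agree)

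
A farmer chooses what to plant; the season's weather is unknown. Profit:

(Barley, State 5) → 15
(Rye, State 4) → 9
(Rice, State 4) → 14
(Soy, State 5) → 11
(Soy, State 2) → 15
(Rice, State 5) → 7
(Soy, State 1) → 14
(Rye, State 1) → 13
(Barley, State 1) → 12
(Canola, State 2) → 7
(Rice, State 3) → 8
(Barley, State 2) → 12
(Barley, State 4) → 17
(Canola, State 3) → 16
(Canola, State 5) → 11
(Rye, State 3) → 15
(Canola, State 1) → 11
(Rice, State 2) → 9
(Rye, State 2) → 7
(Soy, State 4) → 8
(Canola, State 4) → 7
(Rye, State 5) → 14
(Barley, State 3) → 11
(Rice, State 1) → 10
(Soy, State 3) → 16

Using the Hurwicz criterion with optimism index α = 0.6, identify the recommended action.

Barley

Canola: 0.6·16 + 0.4·7 = 12.4
Rice: 0.6·14 + 0.4·7 = 11.2
Rye: 0.6·15 + 0.4·7 = 11.8
Soy: 0.6·16 + 0.4·8 = 12.8
Barley: 0.6·17 + 0.4·11 = 14.6
Highest Hurwicz score = 14.6 → Barley.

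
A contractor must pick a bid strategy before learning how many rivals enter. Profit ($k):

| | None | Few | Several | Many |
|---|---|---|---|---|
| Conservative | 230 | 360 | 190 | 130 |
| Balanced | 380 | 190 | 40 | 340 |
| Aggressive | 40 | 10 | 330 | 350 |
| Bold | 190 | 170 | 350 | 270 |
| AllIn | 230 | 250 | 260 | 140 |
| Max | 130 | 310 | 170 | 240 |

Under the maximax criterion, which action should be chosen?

Row maxima: Conservative=360, Balanced=380, Aggressive=350, Bold=350, AllIn=260, Max=310
Best best-case = 380 → Balanced.

Balanced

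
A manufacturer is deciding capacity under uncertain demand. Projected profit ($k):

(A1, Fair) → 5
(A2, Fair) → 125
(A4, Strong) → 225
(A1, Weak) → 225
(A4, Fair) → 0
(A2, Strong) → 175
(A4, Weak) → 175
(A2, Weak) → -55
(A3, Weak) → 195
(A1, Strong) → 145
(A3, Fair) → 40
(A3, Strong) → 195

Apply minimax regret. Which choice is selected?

A3

Column bests: Weak=225, Fair=125, Strong=225.
A1 regrets: 0, 120, 80 → max 120
A2 regrets: 280, 0, 50 → max 280
A3 regrets: 30, 85, 30 → max 85
A4 regrets: 50, 125, 0 → max 125
Smallest max regret = 85 → A3.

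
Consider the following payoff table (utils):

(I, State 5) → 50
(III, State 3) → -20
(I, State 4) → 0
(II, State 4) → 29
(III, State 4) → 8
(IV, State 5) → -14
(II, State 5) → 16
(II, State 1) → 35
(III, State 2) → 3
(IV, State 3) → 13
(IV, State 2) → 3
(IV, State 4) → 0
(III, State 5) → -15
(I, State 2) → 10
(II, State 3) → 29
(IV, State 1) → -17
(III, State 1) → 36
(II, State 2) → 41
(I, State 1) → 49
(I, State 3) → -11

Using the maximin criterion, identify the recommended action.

II

Row minima: I=-11, II=16, III=-20, IV=-17
Best worst-case = 16 → II.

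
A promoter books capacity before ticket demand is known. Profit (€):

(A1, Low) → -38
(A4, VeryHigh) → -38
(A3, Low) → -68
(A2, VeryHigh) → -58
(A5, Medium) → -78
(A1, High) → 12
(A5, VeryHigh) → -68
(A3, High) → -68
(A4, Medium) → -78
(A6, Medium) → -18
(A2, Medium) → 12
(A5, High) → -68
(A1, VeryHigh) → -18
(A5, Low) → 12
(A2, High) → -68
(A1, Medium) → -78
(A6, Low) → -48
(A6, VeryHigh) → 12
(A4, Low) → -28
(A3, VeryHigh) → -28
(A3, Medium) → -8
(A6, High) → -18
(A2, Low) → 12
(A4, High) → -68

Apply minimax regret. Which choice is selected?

A6

Column bests: Low=12, Medium=12, High=12, VeryHigh=12.
A1 regrets: 50, 90, 0, 30 → max 90
A2 regrets: 0, 0, 80, 70 → max 80
A3 regrets: 80, 20, 80, 40 → max 80
A4 regrets: 40, 90, 80, 50 → max 90
A5 regrets: 0, 90, 80, 80 → max 90
A6 regrets: 60, 30, 30, 0 → max 60
Smallest max regret = 60 → A6.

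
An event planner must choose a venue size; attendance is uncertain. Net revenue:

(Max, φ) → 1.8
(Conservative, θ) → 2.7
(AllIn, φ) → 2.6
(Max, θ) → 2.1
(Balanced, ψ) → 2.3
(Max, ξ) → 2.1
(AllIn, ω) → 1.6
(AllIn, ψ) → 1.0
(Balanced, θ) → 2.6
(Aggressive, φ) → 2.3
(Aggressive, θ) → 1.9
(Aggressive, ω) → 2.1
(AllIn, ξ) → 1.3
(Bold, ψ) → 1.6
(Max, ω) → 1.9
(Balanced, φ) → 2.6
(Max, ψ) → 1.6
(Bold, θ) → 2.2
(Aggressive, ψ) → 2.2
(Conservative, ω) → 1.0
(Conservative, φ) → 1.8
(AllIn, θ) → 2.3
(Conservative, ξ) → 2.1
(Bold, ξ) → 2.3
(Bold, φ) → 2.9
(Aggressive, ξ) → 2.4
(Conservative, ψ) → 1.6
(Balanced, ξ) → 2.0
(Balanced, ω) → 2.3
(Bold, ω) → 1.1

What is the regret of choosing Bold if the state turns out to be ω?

1.2

Best payoff under ω is 2.3.
Regret = 2.3 − 1.1 = 1.2.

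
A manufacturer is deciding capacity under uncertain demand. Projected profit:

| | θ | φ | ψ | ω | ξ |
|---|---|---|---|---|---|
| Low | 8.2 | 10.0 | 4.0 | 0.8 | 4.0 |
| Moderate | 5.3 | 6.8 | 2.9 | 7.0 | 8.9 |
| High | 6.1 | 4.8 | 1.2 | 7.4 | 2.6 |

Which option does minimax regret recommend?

Moderate

Column bests: θ=8.2, φ=10.0, ψ=4.0, ω=7.4, ξ=8.9.
Low regrets: 0.0, 0.0, 0.0, 6.6, 4.9 → max 6.6
Moderate regrets: 2.9, 3.2, 1.1, 0.4, 0.0 → max 3.2
High regrets: 2.1, 5.2, 2.8, 0.0, 6.3 → max 6.3
Smallest max regret = 3.2 → Moderate.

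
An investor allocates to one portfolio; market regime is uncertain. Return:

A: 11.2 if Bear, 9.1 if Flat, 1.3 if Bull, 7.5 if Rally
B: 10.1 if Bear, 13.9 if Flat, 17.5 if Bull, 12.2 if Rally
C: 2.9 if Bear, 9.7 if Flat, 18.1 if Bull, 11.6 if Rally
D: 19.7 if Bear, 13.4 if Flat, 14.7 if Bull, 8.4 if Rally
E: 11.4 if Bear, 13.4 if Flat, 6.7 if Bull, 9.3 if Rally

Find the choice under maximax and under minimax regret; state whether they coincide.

Row maxima: A=11.2, B=17.5, C=18.1, D=19.7, E=13.4
Best best-case = 19.7 → D.
Column bests: Bear=19.7, Flat=13.9, Bull=18.1, Rally=12.2.
A regrets: 8.5, 4.8, 16.8, 4.7 → max 16.8
B regrets: 9.6, 0.0, 0.6, 0.0 → max 9.6
C regrets: 16.8, 4.2, 0.0, 0.6 → max 16.8
D regrets: 0.0, 0.5, 3.4, 3.8 → max 3.8
E regrets: 8.3, 0.5, 11.4, 2.9 → max 11.4
Smallest max regret = 3.8 → D.

maximax → D; minimax regret → D (agree)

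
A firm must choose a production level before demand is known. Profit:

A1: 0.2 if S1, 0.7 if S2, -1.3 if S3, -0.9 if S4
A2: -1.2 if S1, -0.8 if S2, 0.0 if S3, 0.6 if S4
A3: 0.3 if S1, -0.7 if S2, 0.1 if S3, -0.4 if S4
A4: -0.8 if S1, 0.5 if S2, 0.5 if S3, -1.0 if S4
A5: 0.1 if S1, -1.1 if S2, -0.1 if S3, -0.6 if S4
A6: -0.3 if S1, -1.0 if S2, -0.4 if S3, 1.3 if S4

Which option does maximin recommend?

A3

Row minima: A1=-1.3, A2=-1.2, A3=-0.7, A4=-1.0, A5=-1.1, A6=-1.0
Best worst-case = -0.7 → A3.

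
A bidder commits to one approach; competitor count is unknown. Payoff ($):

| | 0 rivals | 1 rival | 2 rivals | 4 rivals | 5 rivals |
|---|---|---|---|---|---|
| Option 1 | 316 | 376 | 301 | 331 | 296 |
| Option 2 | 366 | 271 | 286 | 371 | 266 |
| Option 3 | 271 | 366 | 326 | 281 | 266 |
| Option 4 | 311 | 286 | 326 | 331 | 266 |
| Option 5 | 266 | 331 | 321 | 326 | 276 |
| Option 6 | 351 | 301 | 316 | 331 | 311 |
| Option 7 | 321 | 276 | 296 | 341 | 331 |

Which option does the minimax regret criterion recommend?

Option 1

Column bests: 0 rivals=366, 1 rival=376, 2 rivals=326, 4 rivals=371, 5 rivals=331.
Option 1 regrets: 50, 0, 25, 40, 35 → max 50
Option 2 regrets: 0, 105, 40, 0, 65 → max 105
Option 3 regrets: 95, 10, 0, 90, 65 → max 95
Option 4 regrets: 55, 90, 0, 40, 65 → max 90
Option 5 regrets: 100, 45, 5, 45, 55 → max 100
Option 6 regrets: 15, 75, 10, 40, 20 → max 75
Option 7 regrets: 45, 100, 30, 30, 0 → max 100
Smallest max regret = 50 → Option 1.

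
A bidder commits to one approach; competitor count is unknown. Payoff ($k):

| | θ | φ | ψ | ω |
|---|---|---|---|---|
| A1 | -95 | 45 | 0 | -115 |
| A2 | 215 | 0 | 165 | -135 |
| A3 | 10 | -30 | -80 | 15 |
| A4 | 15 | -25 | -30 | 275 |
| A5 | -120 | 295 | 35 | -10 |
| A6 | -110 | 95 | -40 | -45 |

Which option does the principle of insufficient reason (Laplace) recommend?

A2

Row averages: A1=-41.25, A2=61.25, A3=-21.25, A4=58.75, A5=50, A6=-25
Highest average = 61.25 → A2.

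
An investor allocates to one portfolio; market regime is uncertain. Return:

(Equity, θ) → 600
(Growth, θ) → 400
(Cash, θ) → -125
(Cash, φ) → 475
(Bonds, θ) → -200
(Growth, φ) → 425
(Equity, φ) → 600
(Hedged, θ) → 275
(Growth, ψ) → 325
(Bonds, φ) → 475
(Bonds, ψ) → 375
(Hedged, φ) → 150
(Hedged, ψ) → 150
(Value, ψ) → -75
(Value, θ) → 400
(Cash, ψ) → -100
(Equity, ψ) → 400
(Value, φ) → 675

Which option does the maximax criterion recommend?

Row maxima: Bonds=475, Equity=600, Growth=425, Cash=475, Hedged=275, Value=675
Best best-case = 675 → Value.

Value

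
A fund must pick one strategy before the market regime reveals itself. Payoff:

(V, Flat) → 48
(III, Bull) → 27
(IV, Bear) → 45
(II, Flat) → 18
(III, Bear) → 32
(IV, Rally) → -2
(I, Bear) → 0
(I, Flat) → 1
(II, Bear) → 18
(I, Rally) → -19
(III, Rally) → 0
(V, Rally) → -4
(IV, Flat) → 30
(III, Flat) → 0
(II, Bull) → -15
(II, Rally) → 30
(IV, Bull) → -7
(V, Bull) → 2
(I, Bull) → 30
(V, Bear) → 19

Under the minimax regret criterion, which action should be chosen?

V

Column bests: Bear=45, Flat=48, Bull=30, Rally=30.
I regrets: 45, 47, 0, 49 → max 49
II regrets: 27, 30, 45, 0 → max 45
III regrets: 13, 48, 3, 30 → max 48
IV regrets: 0, 18, 37, 32 → max 37
V regrets: 26, 0, 28, 34 → max 34
Smallest max regret = 34 → V.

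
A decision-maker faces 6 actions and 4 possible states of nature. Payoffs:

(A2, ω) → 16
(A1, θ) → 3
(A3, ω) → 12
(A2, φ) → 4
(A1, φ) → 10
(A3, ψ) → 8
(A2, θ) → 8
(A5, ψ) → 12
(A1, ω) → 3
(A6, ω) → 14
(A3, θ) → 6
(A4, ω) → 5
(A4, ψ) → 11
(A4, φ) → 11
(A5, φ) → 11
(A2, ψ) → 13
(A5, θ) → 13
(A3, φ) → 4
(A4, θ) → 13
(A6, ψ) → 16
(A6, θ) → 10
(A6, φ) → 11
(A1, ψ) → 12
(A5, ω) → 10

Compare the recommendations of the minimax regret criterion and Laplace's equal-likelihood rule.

minimax regret → A6; laplace → A6 (agree)

Column bests: θ=13, φ=11, ψ=16, ω=16.
A1 regrets: 10, 1, 4, 13 → max 13
A2 regrets: 5, 7, 3, 0 → max 7
A3 regrets: 7, 7, 8, 4 → max 8
A4 regrets: 0, 0, 5, 11 → max 11
A5 regrets: 0, 0, 4, 6 → max 6
A6 regrets: 3, 0, 0, 2 → max 3
Smallest max regret = 3 → A6.
Row averages: A1=7, A2=10.25, A3=7.5, A4=10, A5=11.5, A6=12.75
Highest average = 12.75 → A6.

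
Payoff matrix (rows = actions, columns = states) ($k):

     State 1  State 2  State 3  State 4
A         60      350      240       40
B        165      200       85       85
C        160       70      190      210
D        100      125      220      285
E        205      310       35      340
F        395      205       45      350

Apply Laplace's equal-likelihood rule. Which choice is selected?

F

Row averages: A=172.5, B=133.75, C=157.5, D=182.5, E=222.5, F=248.75
Highest average = 248.75 → F.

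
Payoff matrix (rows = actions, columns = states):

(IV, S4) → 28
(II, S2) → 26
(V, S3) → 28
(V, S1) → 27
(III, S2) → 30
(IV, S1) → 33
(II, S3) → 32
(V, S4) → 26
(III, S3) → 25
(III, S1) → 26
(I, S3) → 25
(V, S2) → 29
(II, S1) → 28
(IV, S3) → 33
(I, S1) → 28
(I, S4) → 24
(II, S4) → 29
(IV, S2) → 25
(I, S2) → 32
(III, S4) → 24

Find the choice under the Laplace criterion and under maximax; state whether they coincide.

Row averages: I=27.25, II=28.75, III=26.25, IV=29.75, V=27.5
Highest average = 29.75 → IV.
Row maxima: I=32, II=32, III=30, IV=33, V=29
Best best-case = 33 → IV.

laplace → IV; maximax → IV (agree)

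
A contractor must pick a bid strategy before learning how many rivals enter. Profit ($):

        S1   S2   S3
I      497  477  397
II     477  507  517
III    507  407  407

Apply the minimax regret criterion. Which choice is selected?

II

Column bests: S1=507, S2=507, S3=517.
I regrets: 10, 30, 120 → max 120
II regrets: 30, 0, 0 → max 30
III regrets: 0, 100, 110 → max 110
Smallest max regret = 30 → II.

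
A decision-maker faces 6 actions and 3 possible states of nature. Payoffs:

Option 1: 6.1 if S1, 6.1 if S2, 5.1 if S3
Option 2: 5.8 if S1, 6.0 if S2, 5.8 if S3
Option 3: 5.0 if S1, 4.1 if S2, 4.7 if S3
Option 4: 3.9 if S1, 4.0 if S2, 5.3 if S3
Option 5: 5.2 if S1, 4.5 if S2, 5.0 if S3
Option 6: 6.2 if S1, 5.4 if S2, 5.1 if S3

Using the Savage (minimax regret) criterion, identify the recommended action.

Option 2

Column bests: S1=6.2, S2=6.1, S3=5.8.
Option 1 regrets: 0.1, 0.0, 0.7 → max 0.7
Option 2 regrets: 0.4, 0.1, 0.0 → max 0.4
Option 3 regrets: 1.2, 2.0, 1.1 → max 2.0
Option 4 regrets: 2.3, 2.1, 0.5 → max 2.3
Option 5 regrets: 1.0, 1.6, 0.8 → max 1.6
Option 6 regrets: 0.0, 0.7, 0.7 → max 0.7
Smallest max regret = 0.4 → Option 2.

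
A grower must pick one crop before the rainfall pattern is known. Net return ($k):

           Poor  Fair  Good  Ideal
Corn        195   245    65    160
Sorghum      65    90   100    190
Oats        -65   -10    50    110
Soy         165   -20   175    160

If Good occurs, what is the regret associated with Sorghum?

Best payoff under Good is 175.
Regret = 175 − 100 = 75.

75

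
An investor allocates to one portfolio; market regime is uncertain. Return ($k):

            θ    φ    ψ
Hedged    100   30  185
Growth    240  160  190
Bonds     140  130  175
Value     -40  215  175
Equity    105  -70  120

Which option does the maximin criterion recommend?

Growth

Row minima: Hedged=30, Growth=160, Bonds=130, Value=-40, Equity=-70
Best worst-case = 160 → Growth.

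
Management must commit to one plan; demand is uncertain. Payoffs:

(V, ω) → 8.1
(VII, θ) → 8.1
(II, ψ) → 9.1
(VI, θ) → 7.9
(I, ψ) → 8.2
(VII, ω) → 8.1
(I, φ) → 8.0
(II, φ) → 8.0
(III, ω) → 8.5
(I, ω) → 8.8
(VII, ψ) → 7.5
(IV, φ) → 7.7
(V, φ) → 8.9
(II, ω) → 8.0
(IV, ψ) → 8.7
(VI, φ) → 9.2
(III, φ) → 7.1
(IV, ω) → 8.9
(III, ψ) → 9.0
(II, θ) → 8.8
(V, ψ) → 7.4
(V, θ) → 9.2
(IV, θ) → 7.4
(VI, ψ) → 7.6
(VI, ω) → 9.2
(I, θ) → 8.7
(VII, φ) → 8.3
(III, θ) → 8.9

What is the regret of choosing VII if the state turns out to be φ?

0.9

Best payoff under φ is 9.2.
Regret = 9.2 − 8.3 = 0.9.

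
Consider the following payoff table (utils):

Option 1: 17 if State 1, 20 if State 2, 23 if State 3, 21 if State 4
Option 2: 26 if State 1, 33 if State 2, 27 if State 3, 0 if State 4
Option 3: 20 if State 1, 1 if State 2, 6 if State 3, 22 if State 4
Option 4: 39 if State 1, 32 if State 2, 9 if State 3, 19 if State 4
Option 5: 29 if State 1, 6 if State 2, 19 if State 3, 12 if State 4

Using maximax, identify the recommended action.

Row maxima: Option 1=23, Option 2=33, Option 3=22, Option 4=39, Option 5=29
Best best-case = 39 → Option 4.

Option 4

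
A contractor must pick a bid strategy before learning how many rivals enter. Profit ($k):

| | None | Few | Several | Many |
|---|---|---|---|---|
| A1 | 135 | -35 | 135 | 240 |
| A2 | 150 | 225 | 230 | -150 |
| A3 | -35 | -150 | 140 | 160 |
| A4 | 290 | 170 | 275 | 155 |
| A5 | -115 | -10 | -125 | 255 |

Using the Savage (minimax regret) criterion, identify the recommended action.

A4

Column bests: None=290, Few=225, Several=275, Many=255.
A1 regrets: 155, 260, 140, 15 → max 260
A2 regrets: 140, 0, 45, 405 → max 405
A3 regrets: 325, 375, 135, 95 → max 375
A4 regrets: 0, 55, 0, 100 → max 100
A5 regrets: 405, 235, 400, 0 → max 405
Smallest max regret = 100 → A4.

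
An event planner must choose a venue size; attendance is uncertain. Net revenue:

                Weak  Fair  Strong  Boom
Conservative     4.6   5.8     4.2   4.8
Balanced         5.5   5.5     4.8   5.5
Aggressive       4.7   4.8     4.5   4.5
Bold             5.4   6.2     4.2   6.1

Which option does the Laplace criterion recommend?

Row averages: Conservative=4.85, Balanced=5.325, Aggressive=4.625, Bold=5.475
Highest average = 5.475 → Bold.

Bold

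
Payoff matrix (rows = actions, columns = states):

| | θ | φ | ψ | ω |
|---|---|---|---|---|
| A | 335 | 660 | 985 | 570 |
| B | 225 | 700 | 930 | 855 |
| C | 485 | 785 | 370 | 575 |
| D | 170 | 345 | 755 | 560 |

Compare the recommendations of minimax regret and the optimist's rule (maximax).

Column bests: θ=485, φ=785, ψ=985, ω=855.
A regrets: 150, 125, 0, 285 → max 285
B regrets: 260, 85, 55, 0 → max 260
C regrets: 0, 0, 615, 280 → max 615
D regrets: 315, 440, 230, 295 → max 440
Smallest max regret = 260 → B.
Row maxima: A=985, B=930, C=785, D=755
Best best-case = 985 → A.

minimax regret → B; maximax → A (disagree)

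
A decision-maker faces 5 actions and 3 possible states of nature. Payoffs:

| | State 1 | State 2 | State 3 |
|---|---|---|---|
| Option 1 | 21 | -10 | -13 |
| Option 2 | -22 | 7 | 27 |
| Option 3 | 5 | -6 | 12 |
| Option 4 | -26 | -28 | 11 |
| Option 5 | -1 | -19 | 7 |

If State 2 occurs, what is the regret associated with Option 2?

0

Best payoff under State 2 is 7.
Regret = 7 − 7 = 0.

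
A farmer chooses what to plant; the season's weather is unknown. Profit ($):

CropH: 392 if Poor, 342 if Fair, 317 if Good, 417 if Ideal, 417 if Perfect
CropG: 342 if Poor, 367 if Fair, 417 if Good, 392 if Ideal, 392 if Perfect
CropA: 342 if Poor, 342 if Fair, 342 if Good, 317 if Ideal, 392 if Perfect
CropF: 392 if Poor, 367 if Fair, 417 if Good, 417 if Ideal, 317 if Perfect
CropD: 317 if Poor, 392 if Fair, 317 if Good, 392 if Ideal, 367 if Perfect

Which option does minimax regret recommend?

CropG

Column bests: Poor=392, Fair=392, Good=417, Ideal=417, Perfect=417.
CropH regrets: 0, 50, 100, 0, 0 → max 100
CropG regrets: 50, 25, 0, 25, 25 → max 50
CropA regrets: 50, 50, 75, 100, 25 → max 100
CropF regrets: 0, 25, 0, 0, 100 → max 100
CropD regrets: 75, 0, 100, 25, 50 → max 100
Smallest max regret = 50 → CropG.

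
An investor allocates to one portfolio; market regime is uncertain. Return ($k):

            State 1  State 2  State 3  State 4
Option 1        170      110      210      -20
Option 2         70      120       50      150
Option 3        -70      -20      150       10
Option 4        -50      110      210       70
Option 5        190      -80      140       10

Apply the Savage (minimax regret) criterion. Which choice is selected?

Column bests: State 1=190, State 2=120, State 3=210, State 4=150.
Option 1 regrets: 20, 10, 0, 170 → max 170
Option 2 regrets: 120, 0, 160, 0 → max 160
Option 3 regrets: 260, 140, 60, 140 → max 260
Option 4 regrets: 240, 10, 0, 80 → max 240
Option 5 regrets: 0, 200, 70, 140 → max 200
Smallest max regret = 160 → Option 2.

Option 2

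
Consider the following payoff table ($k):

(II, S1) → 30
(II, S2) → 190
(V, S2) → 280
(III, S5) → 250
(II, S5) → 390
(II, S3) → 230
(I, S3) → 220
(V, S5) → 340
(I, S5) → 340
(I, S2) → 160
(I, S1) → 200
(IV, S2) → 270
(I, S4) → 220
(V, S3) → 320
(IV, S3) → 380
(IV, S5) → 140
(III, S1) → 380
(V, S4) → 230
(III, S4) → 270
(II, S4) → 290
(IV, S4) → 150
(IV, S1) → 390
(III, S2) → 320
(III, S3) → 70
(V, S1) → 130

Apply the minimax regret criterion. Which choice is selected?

I

Column bests: S1=390, S2=320, S3=380, S4=290, S5=390.
I regrets: 190, 160, 160, 70, 50 → max 190
II regrets: 360, 130, 150, 0, 0 → max 360
III regrets: 10, 0, 310, 20, 140 → max 310
IV regrets: 0, 50, 0, 140, 250 → max 250
V regrets: 260, 40, 60, 60, 50 → max 260
Smallest max regret = 190 → I.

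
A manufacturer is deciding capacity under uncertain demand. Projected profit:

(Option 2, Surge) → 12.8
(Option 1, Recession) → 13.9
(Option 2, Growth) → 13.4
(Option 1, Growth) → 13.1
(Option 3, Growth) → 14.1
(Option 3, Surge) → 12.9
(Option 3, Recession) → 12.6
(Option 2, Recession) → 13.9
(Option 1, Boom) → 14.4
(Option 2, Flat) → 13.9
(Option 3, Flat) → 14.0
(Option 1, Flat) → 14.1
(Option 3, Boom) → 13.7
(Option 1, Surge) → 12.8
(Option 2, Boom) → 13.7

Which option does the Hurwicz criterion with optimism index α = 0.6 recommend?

Option 1: 0.6·14.4 + 0.4·12.8 = 13.76
Option 2: 0.6·13.9 + 0.4·12.8 = 13.46
Option 3: 0.6·14.1 + 0.4·12.6 = 13.5
Highest Hurwicz score = 13.76 → Option 1.

Option 1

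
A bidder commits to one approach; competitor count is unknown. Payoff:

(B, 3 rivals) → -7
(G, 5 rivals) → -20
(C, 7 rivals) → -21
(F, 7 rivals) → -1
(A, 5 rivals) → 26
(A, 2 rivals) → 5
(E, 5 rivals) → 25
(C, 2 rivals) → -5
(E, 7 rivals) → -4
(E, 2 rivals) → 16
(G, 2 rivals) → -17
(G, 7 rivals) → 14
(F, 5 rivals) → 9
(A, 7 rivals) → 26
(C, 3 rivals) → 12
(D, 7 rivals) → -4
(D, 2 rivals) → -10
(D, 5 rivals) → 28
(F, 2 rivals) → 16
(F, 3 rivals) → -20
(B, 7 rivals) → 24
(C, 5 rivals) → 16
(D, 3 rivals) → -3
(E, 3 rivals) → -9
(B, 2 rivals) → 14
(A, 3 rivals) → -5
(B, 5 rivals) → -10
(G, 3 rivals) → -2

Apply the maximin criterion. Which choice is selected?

A

Row minima: A=-5, B=-10, C=-21, D=-10, E=-9, F=-20, G=-20
Best worst-case = -5 → A.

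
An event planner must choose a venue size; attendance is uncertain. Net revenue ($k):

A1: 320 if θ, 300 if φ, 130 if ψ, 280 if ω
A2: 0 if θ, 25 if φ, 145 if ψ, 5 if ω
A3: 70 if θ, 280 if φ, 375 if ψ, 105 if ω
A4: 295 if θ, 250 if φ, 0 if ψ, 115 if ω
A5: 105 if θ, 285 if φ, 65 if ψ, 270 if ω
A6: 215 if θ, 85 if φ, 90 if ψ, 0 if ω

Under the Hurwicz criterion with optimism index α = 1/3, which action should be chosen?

A1

A1: 1/3·320 + 2/3·130 = 580/3
A2: 1/3·145 + 2/3·0 = 145/3
A3: 1/3·375 + 2/3·70 = 515/3
A4: 1/3·295 + 2/3·0 = 295/3
A5: 1/3·285 + 2/3·65 = 415/3
A6: 1/3·215 + 2/3·0 = 215/3
Highest Hurwicz score = 580/3 → A1.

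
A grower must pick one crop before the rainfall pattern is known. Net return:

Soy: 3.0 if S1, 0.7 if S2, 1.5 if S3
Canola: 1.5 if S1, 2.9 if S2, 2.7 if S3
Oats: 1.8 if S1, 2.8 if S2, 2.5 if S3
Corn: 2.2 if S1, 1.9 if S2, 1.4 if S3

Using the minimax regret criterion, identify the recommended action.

Oats

Column bests: S1=3.0, S2=2.9, S3=2.7.
Soy regrets: 0.0, 2.2, 1.2 → max 2.2
Canola regrets: 1.5, 0.0, 0.0 → max 1.5
Oats regrets: 1.2, 0.1, 0.2 → max 1.2
Corn regrets: 0.8, 1.0, 1.3 → max 1.3
Smallest max regret = 1.2 → Oats.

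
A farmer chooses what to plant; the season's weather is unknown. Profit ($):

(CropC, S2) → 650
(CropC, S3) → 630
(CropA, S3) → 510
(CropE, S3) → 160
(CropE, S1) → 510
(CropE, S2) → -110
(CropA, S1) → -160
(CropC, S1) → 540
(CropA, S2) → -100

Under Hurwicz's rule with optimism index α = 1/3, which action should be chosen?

CropC: 1/3·650 + 2/3·540 = 1730/3
CropE: 1/3·510 + 2/3·(-110) = 290/3
CropA: 1/3·510 + 2/3·(-160) = 190/3
Highest Hurwicz score = 1730/3 → CropC.

CropC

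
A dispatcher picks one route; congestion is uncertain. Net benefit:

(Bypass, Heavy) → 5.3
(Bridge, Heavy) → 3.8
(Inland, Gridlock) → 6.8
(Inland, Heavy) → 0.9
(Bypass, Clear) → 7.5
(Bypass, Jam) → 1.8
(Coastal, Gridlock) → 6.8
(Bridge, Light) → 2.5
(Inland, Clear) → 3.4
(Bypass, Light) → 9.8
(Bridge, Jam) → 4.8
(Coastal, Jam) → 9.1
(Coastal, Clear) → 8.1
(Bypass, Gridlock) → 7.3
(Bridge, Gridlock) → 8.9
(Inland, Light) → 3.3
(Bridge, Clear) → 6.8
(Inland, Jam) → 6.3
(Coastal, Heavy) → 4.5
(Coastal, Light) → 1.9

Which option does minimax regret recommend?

Inland

Column bests: Clear=8.1, Light=9.8, Heavy=5.3, Jam=9.1, Gridlock=8.9.
Bypass regrets: 0.6, 0.0, 0.0, 7.3, 1.6 → max 7.3
Bridge regrets: 1.3, 7.3, 1.5, 4.3, 0.0 → max 7.3
Coastal regrets: 0.0, 7.9, 0.8, 0.0, 2.1 → max 7.9
Inland regrets: 4.7, 6.5, 4.4, 2.8, 2.1 → max 6.5
Smallest max regret = 6.5 → Inland.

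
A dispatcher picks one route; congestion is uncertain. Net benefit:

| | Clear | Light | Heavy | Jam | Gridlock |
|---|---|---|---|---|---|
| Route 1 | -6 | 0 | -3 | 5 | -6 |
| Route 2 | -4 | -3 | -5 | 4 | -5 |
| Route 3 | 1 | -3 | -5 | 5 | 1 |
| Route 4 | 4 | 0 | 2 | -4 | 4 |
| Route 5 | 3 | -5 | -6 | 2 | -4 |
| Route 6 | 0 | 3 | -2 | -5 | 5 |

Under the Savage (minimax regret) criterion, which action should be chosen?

Column bests: Clear=4, Light=3, Heavy=2, Jam=5, Gridlock=5.
Route 1 regrets: 10, 3, 5, 0, 11 → max 11
Route 2 regrets: 8, 6, 7, 1, 10 → max 10
Route 3 regrets: 3, 6, 7, 0, 4 → max 7
Route 4 regrets: 0, 3, 0, 9, 1 → max 9
Route 5 regrets: 1, 8, 8, 3, 9 → max 9
Route 6 regrets: 4, 0, 4, 10, 0 → max 10
Smallest max regret = 7 → Route 3.

Route 3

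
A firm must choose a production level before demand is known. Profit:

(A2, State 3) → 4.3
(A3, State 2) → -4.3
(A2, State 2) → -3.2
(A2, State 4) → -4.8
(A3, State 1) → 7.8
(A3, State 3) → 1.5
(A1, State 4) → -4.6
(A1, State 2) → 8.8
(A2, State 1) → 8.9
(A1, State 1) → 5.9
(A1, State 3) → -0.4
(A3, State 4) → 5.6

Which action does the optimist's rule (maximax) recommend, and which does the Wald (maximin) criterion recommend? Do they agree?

maximax → A2; maximin → A3 (disagree)

Row maxima: A1=8.8, A2=8.9, A3=7.8
Best best-case = 8.9 → A2.
Row minima: A1=-4.6, A2=-4.8, A3=-4.3
Best worst-case = -4.3 → A3.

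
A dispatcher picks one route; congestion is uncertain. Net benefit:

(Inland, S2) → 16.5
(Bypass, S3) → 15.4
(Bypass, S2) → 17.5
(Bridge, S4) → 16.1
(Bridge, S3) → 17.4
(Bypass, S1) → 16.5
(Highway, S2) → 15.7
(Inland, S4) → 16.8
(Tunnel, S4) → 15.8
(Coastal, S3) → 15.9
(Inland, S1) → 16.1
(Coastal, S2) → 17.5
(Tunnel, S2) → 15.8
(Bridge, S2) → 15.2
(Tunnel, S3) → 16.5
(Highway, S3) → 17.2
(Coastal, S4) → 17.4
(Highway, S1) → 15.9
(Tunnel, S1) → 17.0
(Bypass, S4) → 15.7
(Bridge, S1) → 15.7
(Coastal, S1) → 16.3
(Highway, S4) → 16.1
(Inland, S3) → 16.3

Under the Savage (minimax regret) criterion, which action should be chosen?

Column bests: S1=17.0, S2=17.5, S3=17.4, S4=17.4.
Coastal regrets: 0.7, 0.0, 1.5, 0.0 → max 1.5
Inland regrets: 0.9, 1.0, 1.1, 0.6 → max 1.1
Tunnel regrets: 0.0, 1.7, 0.9, 1.6 → max 1.7
Bridge regrets: 1.3, 2.3, 0.0, 1.3 → max 2.3
Highway regrets: 1.1, 1.8, 0.2, 1.3 → max 1.8
Bypass regrets: 0.5, 0.0, 2.0, 1.7 → max 2.0
Smallest max regret = 1.1 → Inland.

Inland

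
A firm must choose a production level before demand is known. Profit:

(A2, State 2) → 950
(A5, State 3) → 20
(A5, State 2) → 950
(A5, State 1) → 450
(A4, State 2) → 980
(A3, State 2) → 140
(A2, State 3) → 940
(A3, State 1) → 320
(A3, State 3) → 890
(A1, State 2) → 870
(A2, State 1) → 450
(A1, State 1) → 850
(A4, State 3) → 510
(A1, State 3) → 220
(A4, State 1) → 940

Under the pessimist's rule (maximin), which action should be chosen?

Row minima: A1=220, A2=450, A3=140, A4=510, A5=20
Best worst-case = 510 → A4.

A4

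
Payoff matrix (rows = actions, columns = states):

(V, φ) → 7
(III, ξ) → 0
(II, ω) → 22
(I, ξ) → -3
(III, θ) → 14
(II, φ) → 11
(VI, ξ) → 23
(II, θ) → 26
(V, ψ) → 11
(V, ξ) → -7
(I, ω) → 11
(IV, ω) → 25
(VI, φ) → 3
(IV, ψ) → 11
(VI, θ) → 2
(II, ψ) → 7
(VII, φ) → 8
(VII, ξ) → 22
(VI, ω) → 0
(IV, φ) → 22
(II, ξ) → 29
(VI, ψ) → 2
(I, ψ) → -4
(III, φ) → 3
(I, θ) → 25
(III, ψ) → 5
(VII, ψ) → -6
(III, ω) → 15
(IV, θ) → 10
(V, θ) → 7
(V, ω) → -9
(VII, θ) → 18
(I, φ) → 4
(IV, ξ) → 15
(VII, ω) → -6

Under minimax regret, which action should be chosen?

Column bests: θ=26, φ=22, ψ=11, ω=25, ξ=29.
I regrets: 1, 18, 15, 14, 32 → max 32
II regrets: 0, 11, 4, 3, 0 → max 11
III regrets: 12, 19, 6, 10, 29 → max 29
IV regrets: 16, 0, 0, 0, 14 → max 16
V regrets: 19, 15, 0, 34, 36 → max 36
VI regrets: 24, 19, 9, 25, 6 → max 25
VII regrets: 8, 14, 17, 31, 7 → max 31
Smallest max regret = 11 → II.

II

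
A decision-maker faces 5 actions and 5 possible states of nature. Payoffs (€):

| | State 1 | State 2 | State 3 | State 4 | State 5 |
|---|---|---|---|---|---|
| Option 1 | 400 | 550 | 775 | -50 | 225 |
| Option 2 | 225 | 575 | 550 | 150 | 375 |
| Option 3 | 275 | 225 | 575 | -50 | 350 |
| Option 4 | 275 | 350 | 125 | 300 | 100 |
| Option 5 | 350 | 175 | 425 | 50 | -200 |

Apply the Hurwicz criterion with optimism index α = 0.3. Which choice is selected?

Option 1: 0.3·775 + 0.7·(-50) = 197.5
Option 2: 0.3·575 + 0.7·150 = 277.5
Option 3: 0.3·575 + 0.7·(-50) = 137.5
Option 4: 0.3·350 + 0.7·100 = 175
Option 5: 0.3·425 + 0.7·(-200) = -12.5
Highest Hurwicz score = 277.5 → Option 2.

Option 2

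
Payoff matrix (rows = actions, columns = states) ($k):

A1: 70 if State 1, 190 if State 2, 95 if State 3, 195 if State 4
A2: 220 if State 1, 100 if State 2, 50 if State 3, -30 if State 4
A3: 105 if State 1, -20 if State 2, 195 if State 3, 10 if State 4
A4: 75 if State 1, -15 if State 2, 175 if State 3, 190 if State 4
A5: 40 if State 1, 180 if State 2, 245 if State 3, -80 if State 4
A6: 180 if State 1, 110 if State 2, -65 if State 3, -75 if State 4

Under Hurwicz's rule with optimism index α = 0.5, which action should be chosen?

A1: 0.5·195 + 0.5·70 = 132.5
A2: 0.5·220 + 0.5·(-30) = 95
A3: 0.5·195 + 0.5·(-20) = 87.5
A4: 0.5·190 + 0.5·(-15) = 87.5
A5: 0.5·245 + 0.5·(-80) = 82.5
A6: 0.5·180 + 0.5·(-75) = 52.5
Highest Hurwicz score = 132.5 → A1.

A1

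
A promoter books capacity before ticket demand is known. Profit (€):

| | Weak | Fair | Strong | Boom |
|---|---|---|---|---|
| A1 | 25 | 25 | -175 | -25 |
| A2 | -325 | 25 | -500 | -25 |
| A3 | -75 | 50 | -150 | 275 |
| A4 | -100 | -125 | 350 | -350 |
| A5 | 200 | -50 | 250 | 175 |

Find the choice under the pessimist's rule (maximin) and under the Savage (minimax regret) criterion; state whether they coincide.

Row minima: A1=-175, A2=-500, A3=-150, A4=-350, A5=-50
Best worst-case = -50 → A5.
Column bests: Weak=200, Fair=50, Strong=350, Boom=275.
A1 regrets: 175, 25, 525, 300 → max 525
A2 regrets: 525, 25, 850, 300 → max 850
A3 regrets: 275, 0, 500, 0 → max 500
A4 regrets: 300, 175, 0, 625 → max 625
A5 regrets: 0, 100, 100, 100 → max 100
Smallest max regret = 100 → A5.

maximin → A5; minimax regret → A5 (agree)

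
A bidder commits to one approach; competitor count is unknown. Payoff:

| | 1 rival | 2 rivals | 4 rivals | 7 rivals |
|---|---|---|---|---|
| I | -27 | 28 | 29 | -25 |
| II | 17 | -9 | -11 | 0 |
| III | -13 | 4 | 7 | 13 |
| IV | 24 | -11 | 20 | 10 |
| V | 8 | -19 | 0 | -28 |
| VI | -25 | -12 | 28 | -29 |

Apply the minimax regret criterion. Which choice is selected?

Column bests: 1 rival=24, 2 rivals=28, 4 rivals=29, 7 rivals=13.
I regrets: 51, 0, 0, 38 → max 51
II regrets: 7, 37, 40, 13 → max 40
III regrets: 37, 24, 22, 0 → max 37
IV regrets: 0, 39, 9, 3 → max 39
V regrets: 16, 47, 29, 41 → max 47
VI regrets: 49, 40, 1, 42 → max 49
Smallest max regret = 37 → III.

III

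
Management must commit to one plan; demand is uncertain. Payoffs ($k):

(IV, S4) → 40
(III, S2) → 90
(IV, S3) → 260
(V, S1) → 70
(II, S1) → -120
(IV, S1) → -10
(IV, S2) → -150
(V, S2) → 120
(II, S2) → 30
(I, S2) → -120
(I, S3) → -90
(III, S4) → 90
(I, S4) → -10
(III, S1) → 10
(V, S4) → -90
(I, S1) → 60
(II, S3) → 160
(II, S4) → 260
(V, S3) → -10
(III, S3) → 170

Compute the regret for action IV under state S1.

Best payoff under S1 is 70.
Regret = 70 − (-10) = 80.

80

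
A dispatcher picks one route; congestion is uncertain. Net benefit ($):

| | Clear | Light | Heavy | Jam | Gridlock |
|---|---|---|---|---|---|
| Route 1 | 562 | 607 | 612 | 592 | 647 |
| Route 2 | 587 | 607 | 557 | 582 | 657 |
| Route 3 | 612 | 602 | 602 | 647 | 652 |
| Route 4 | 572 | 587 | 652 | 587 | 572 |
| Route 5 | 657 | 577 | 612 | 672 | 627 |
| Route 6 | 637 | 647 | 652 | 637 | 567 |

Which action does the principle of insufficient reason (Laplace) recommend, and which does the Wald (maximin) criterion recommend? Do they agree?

Row averages: Route 1=604, Route 2=598, Route 3=623, Route 4=594, Route 5=629, Route 6=628
Highest average = 629 → Route 5.
Row minima: Route 1=562, Route 2=557, Route 3=602, Route 4=572, Route 5=577, Route 6=567
Best worst-case = 602 → Route 3.

laplace → Route 5; maximin → Route 3 (disagree)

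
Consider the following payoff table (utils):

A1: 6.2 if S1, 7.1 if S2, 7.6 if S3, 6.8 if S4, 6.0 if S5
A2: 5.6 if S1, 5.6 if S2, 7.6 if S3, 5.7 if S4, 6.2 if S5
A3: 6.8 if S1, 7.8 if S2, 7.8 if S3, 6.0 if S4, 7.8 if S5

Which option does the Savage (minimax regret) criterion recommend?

A3

Column bests: S1=6.8, S2=7.8, S3=7.8, S4=6.8, S5=7.8.
A1 regrets: 0.6, 0.7, 0.2, 0.0, 1.8 → max 1.8
A2 regrets: 1.2, 2.2, 0.2, 1.1, 1.6 → max 2.2
A3 regrets: 0.0, 0.0, 0.0, 0.8, 0.0 → max 0.8
Smallest max regret = 0.8 → A3.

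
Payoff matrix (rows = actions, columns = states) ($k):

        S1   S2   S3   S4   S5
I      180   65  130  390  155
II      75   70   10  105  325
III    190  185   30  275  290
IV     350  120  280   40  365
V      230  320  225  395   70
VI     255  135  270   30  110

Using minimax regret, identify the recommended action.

Column bests: S1=350, S2=320, S3=280, S4=395, S5=365.
I regrets: 170, 255, 150, 5, 210 → max 255
II regrets: 275, 250, 270, 290, 40 → max 290
III regrets: 160, 135, 250, 120, 75 → max 250
IV regrets: 0, 200, 0, 355, 0 → max 355
V regrets: 120, 0, 55, 0, 295 → max 295
VI regrets: 95, 185, 10, 365, 255 → max 365
Smallest max regret = 250 → III.

III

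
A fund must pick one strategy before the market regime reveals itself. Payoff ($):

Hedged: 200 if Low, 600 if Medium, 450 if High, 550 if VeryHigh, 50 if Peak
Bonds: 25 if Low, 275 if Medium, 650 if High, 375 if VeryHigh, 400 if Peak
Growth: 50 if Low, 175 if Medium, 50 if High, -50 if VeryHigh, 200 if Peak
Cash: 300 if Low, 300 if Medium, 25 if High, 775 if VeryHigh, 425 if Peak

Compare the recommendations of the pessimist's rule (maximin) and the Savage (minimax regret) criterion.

Row minima: Hedged=50, Bonds=25, Growth=-50, Cash=25
Best worst-case = 50 → Hedged.
Column bests: Low=300, Medium=600, High=650, VeryHigh=775, Peak=425.
Hedged regrets: 100, 0, 200, 225, 375 → max 375
Bonds regrets: 275, 325, 0, 400, 25 → max 400
Growth regrets: 250, 425, 600, 825, 225 → max 825
Cash regrets: 0, 300, 625, 0, 0 → max 625
Smallest max regret = 375 → Hedged.

maximin → Hedged; minimax regret → Hedged (agree)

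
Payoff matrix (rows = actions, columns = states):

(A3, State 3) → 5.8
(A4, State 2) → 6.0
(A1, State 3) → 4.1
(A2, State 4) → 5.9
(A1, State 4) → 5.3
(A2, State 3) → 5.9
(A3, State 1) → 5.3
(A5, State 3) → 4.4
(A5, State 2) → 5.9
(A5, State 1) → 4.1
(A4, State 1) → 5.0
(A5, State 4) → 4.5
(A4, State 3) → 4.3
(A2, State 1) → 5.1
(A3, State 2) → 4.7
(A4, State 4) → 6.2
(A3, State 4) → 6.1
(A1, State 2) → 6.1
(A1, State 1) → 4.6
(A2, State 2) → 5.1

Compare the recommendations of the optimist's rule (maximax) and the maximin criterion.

Row maxima: A1=6.1, A2=5.9, A3=6.1, A4=6.2, A5=5.9
Best best-case = 6.2 → A4.
Row minima: A1=4.1, A2=5.1, A3=4.7, A4=4.3, A5=4.1
Best worst-case = 5.1 → A2.

maximax → A4; maximin → A2 (disagree)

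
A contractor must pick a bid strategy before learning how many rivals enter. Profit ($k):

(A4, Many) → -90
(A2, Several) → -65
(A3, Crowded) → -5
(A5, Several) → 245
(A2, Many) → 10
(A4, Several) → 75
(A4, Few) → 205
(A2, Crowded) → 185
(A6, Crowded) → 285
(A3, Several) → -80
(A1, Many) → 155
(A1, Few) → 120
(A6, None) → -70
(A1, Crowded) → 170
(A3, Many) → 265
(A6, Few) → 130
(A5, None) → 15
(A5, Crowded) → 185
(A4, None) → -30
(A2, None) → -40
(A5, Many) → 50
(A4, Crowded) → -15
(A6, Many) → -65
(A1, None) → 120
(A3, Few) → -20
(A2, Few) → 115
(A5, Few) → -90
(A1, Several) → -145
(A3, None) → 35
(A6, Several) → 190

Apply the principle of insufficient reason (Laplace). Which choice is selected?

A6

Row averages: A1=84, A2=41, A3=39, A4=29, A5=81, A6=94
Highest average = 94 → A6.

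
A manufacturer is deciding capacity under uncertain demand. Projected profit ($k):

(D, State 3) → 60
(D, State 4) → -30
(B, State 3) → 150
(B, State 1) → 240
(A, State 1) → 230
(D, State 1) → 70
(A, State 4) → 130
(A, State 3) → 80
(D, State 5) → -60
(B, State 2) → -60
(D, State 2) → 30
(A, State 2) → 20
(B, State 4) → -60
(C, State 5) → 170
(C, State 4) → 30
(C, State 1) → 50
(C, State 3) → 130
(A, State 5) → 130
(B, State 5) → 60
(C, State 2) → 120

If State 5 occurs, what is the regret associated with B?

110

Best payoff under State 5 is 170.
Regret = 170 − 60 = 110.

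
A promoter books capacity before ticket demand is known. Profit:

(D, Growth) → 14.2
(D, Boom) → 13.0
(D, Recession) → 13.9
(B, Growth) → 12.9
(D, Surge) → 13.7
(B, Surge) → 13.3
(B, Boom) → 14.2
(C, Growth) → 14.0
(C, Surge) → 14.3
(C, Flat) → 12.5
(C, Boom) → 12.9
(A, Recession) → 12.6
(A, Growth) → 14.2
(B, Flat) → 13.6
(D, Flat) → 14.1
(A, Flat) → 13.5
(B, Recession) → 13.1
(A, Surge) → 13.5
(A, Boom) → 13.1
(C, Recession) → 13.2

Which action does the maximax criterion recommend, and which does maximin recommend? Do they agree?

Row maxima: A=14.2, B=14.2, C=14.3, D=14.2
Best best-case = 14.3 → C.
Row minima: A=12.6, B=12.9, C=12.5, D=13.0
Best worst-case = 13.0 → D.

maximax → C; maximin → D (disagree)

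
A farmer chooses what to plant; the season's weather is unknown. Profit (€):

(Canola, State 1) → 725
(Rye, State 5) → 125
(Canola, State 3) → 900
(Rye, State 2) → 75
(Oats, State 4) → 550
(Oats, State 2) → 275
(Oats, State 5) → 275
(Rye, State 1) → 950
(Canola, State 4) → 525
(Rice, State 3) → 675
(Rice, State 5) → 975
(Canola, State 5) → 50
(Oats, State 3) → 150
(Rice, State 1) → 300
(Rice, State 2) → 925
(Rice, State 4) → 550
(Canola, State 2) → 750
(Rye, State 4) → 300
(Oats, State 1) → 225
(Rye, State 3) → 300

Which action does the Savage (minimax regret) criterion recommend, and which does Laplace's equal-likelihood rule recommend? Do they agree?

Column bests: State 1=950, State 2=925, State 3=900, State 4=550, State 5=975.
Rice regrets: 650, 0, 225, 0, 0 → max 650
Rye regrets: 0, 850, 600, 250, 850 → max 850
Oats regrets: 725, 650, 750, 0, 700 → max 750
Canola regrets: 225, 175, 0, 25, 925 → max 925
Smallest max regret = 650 → Rice.
Row averages: Rice=685, Rye=350, Oats=295, Canola=590
Highest average = 685 → Rice.

minimax regret → Rice; laplace → Rice (agree)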